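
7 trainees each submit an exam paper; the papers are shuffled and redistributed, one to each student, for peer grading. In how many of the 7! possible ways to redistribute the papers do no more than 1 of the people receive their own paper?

3709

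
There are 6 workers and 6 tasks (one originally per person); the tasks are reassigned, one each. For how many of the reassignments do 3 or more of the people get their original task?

56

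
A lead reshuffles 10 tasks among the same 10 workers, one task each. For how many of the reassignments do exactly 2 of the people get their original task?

Choose which 2 of the 10 are fixed: C(10,2) = 45.
The remaining 8 must be deranged: !8 = 14833.
Total: 45 × 14833 = 667485.

667485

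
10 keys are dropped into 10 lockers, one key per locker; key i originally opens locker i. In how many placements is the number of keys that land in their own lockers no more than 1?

Sum C(10,i)·!(10-i) for i = 0..1:
  i=0: C(10,0)·!10 = 1·1334961 = 1334961
  i=1: C(10,1)·!9 = 10·133496 = 1334960
Total = 2669921.

2669921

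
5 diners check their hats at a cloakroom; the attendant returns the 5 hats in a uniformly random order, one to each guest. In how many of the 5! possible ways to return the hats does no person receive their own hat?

44

Recurrence: !5 = 5·!4 + (-1)^5.
!5 = 5·9 - 1 = 44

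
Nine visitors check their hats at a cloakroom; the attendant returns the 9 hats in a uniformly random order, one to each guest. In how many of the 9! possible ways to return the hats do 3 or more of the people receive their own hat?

Sum C(9,i)·!(9-i) for i = 3..9:
  i=3: C(9,3)·!6 = 84·265 = 22260
  i=4: C(9,4)·!5 = 126·44 = 5544
  i=5: C(9,5)·!4 = 126·9 = 1134
  i=6: C(9,6)·!3 = 84·2 = 168
  i=7: C(9,7)·!2 = 36·1 = 36
  i=8: C(9,8)·!1 = 9·0 = 0
  i=9: C(9,9)·!0 = 1·1 = 1
Total = 29143.

29143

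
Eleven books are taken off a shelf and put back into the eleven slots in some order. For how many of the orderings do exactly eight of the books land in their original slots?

Pick the 8 fixed positions: C(11,8) = 165 ways.
The other 3 form a derangement: !3 = 2.
Total: 165 × 2 = 330.

330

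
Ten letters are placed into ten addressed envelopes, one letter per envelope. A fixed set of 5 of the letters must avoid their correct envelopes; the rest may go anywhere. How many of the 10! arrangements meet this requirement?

2170680

Let A_j be the event that the j-th constrained one is fixed. By inclusion-exclusion over the 5 events:
Σ_{j=0}^{5} (-1)^j C(5,j)(10-j)!
= C(5,0)·10! - C(5,1)·9! + C(5,2)·8! - C(5,3)·7! + C(5,4)·6! - C(5,5)·5!
= 3628800 - 1814400 + 403200 - 50400 + 3600 - 120
= 2170680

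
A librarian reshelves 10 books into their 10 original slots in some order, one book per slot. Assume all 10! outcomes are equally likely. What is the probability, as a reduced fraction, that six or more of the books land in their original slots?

17/28350

Favorable outcomes: Σ_{i≥6} C(10,i)·!(10-i) = 210·9 + 120·2 + 45·1 + 10·0 + 1·1 = 2176.
Total outcomes: 10! = 3628800.
Probability = 2176/3628800 = 17/28350.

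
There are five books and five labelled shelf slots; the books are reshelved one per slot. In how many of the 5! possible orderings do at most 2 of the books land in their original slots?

109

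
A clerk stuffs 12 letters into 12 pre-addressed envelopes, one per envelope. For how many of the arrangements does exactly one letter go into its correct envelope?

176214840

Pick the single fixed position: C(12,1) = 12 ways.
The other 11 form a derangement: !11 = 14684570.
Total: 12 × 14684570 = 176214840.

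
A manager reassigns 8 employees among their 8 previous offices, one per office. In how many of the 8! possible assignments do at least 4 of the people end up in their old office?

771

Sum C(8,i)·!(8-i) for i = 4..8:
  i=4: C(8,4)·!4 = 70·9 = 630
  i=5: C(8,5)·!3 = 56·2 = 112
  i=6: C(8,6)·!2 = 28·1 = 28
  i=7: C(8,7)·!1 = 8·0 = 0
  i=8: C(8,8)·!0 = 1·1 = 1
Total = 771.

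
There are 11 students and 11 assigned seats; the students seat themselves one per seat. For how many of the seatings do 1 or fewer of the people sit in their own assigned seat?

# with exactly i fixed is C(11,i)·!(11-i); sum over i=0..1:
  i=0: C(11,0)·!11 = 1·14684570 = 14684570
  i=1: C(11,1)·!10 = 11·1334961 = 14684571
Total = 29369141.

29369141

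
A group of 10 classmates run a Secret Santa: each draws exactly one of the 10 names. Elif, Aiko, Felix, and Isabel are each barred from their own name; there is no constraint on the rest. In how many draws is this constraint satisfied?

Inclusion-exclusion on the 4 forbidden self-matches:
Σ_{j=0}^{4} (-1)^j C(4,j)(10-j)!
= C(4,0)·10! - C(4,1)·9! + C(4,2)·8! - C(4,3)·7! + C(4,4)·6!
= 3628800 - 1451520 + 241920 - 20160 + 720
= 2399760

2399760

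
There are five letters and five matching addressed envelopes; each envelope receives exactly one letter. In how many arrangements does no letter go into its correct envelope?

By inclusion-exclusion, !5 = Σ (-1)^k · 5!/k! for k=0..5
= 5! - 5!/1! + 5!/2! - 5!/3! + 5!/4! - 5!/5!
= 120 - 120 + 60 - 20 + 5 - 1
= 44

44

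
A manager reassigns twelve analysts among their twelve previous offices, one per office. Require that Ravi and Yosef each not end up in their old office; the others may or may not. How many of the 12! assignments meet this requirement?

402796800

Let A_j be the event that the j-th constrained one is fixed. By inclusion-exclusion over the 2 events:
Σ_{j=0}^{2} (-1)^j C(2,j)(12-j)!
= C(2,0)·12! - C(2,1)·11! + C(2,2)·10!
= 479001600 - 79833600 + 3628800
= 402796800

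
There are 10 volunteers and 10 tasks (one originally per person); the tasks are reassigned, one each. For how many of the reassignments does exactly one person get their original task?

1334960

Choose which one of the 10 is fixed: C(10,1) = 10.
The other 9 form a derangement: !9 = 133496.
Total: 10 × 133496 = 1334960.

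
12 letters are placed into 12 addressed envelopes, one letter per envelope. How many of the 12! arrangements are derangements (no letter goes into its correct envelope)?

!12 = 12! · Σ_{k=0}^{12} (-1)^k/k!
= 12! - 12!/1! + 12!/2! - 12!/3! + 12!/4! - 12!/5! + 12!/6! - 12!/7! + 12!/8! - 12!/9! + 12!/10! - 12!/11! + 12!/12!
= 479001600 - 479001600 + 239500800 - 79833600 + 19958400 - 3991680 + 665280 - 95040 + 11880 - 1320 + 132 - 12 + 1
= 176214841

176214841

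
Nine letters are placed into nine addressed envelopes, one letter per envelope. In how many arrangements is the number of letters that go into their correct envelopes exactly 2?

66744

Pick the 2 fixed positions: C(9,2) = 36 ways.
The other 7 form a derangement: !7 = 1854.
Total: 36 × 1854 = 66744.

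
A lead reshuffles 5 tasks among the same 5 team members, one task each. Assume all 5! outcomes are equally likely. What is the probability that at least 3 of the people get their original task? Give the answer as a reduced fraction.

11/120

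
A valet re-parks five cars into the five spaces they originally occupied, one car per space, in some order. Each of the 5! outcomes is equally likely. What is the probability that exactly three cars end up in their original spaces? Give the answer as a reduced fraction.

Favorable outcomes: C(5,3)·!2 = 10·1 = 10.
Total outcomes: 5! = 120.
Probability = 10/120 = 1/12.

1/12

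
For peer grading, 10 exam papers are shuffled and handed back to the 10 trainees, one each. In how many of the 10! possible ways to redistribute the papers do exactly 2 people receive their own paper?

Pick the 2 fixed positions: C(10,2) = 45 ways.
The other 8 form a derangement: !8 = 14833.
Total: 45 × 14833 = 667485.

667485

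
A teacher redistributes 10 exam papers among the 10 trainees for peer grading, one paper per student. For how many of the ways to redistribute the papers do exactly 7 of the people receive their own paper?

240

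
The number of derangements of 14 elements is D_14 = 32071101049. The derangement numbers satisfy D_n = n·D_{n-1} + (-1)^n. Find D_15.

481066515734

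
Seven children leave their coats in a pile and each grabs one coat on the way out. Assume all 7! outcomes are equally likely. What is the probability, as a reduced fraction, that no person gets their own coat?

103/280

Favorable outcomes: !7 = 1854.
Total outcomes: 7! = 5040.
Probability = 1854/5040 = 103/280.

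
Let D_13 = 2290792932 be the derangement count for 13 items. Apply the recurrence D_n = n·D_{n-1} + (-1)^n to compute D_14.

32071101049

D_14 = 14·2290792932 + 1 = 32071101049.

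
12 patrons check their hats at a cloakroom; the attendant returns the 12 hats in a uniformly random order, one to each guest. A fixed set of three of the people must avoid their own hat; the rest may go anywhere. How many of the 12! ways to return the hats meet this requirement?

369774720

Inclusion-exclusion on the 3 forbidden self-matches:
Σ_{j=0}^{3} (-1)^j C(3,j)(12-j)!
= C(3,0)·12! - C(3,1)·11! + C(3,2)·10! - C(3,3)·9!
= 479001600 - 119750400 + 10886400 - 362880
= 369774720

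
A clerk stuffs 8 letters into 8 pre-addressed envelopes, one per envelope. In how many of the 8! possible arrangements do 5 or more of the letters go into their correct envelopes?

# with exactly i fixed is C(8,i)·!(8-i); sum over i=5..8:
  i=5: C(8,5)·!3 = 56·2 = 112
  i=6: C(8,6)·!2 = 28·1 = 28
  i=7: C(8,7)·!1 = 8·0 = 0
  i=8: C(8,8)·!0 = 1·1 = 1
Total = 141.

141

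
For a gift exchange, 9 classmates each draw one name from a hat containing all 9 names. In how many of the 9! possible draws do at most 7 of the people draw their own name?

362879

# with exactly i fixed is C(9,i)·!(9-i); sum over i=0..7:
  i=0: C(9,0)·!9 = 1·133496 = 133496
  i=1: C(9,1)·!8 = 9·14833 = 133497
  i=2: C(9,2)·!7 = 36·1854 = 66744
  i=3: C(9,3)·!6 = 84·265 = 22260
  i=4: C(9,4)·!5 = 126·44 = 5544
  i=5: C(9,5)·!4 = 126·9 = 1134
  i=6: C(9,6)·!3 = 84·2 = 168
  i=7: C(9,7)·!2 = 36·1 = 36
Total = 362879.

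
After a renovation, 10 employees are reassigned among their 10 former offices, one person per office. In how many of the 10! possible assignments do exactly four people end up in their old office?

Choose which 4 of the 10 are fixed: C(10,4) = 210.
The remaining 6 must be deranged: !6 = 265.
Total: 210 × 265 = 55650.

55650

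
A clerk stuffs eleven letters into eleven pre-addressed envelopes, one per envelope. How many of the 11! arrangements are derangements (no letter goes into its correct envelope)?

14684570

!11 = 11! · Σ_{k=0}^{11} (-1)^k/k!
= 11! - 11!/1! + 11!/2! - 11!/3! + 11!/4! - 11!/5! + 11!/6! - 11!/7! + 11!/8! - 11!/9! + 11!/10! - 11!/11!
= 39916800 - 39916800 + 19958400 - 6652800 + 1663200 - 332640 + 55440 - 7920 + 990 - 110 + 11 - 1
= 14684570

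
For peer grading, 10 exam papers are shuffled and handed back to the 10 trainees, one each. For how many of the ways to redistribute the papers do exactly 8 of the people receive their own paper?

45

Choose which 8 of the 10 are fixed: C(10,8) = 45.
The remaining 2 must be deranged: !2 = 1.
Total: 45 × 1 = 45.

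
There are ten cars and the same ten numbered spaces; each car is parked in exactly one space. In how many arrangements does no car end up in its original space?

1334961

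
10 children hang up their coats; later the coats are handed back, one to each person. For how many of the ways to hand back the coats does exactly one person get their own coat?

Choose which one of the 10 is fixed: C(10,1) = 10.
The remaining 9 must be deranged: !9 = 133496.
Total: 10 × 133496 = 1334960.

1334960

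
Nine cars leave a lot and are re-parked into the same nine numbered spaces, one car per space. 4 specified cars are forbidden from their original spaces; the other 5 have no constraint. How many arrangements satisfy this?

Inclusion-exclusion on the 4 forbidden self-matches:
Σ_{j=0}^{4} (-1)^j C(4,j)(9-j)!
= C(4,0)·9! - C(4,1)·8! + C(4,2)·7! - C(4,3)·6! + C(4,4)·5!
= 362880 - 161280 + 30240 - 2880 + 120
= 229080

229080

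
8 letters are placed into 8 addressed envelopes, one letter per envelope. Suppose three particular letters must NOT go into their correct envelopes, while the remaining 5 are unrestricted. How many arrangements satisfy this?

27240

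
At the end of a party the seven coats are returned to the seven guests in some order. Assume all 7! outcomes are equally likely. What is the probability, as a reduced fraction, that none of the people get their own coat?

103/280

Favorable outcomes: !7 = 1854.
Total outcomes: 7! = 5040.
Probability = 1854/5040 = 103/280.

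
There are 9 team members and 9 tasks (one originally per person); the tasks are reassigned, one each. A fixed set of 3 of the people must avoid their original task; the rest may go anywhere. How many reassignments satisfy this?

Inclusion-exclusion on the 3 forbidden self-matches:
Σ_{j=0}^{3} (-1)^j C(3,j)(9-j)!
= C(3,0)·9! - C(3,1)·8! + C(3,2)·7! - C(3,3)·6!
= 362880 - 120960 + 15120 - 720
= 256320

256320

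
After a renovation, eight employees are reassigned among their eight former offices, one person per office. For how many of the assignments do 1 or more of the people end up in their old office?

25487

# with exactly i fixed is C(8,i)·!(8-i); sum over i=1..8:
  i=1: C(8,1)·!7 = 8·1854 = 14832
  i=2: C(8,2)·!6 = 28·265 = 7420
  i=3: C(8,3)·!5 = 56·44 = 2464
  i=4: C(8,4)·!4 = 70·9 = 630
  i=5: C(8,5)·!3 = 56·2 = 112
  i=6: C(8,6)·!2 = 28·1 = 28
  i=7: C(8,7)·!1 = 8·0 = 0
  i=8: C(8,8)·!0 = 1·1 = 1
Total = 25487.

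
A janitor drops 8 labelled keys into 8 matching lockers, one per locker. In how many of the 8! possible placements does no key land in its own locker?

!8 = 8! · Σ_{k=0}^{8} (-1)^k/k!
= 8! - 8!/1! + 8!/2! - 8!/3! + 8!/4! - 8!/5! + 8!/6! - 8!/7! + 8!/8!
= 40320 - 40320 + 20160 - 6720 + 1680 - 336 + 56 - 8 + 1
= 14833

14833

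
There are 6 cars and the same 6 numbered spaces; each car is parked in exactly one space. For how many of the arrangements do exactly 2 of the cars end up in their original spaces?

Choose which 2 of the 6 are fixed: C(6,2) = 15.
The other 4 form a derangement: !4 = 9.
Total: 15 × 9 = 135.

135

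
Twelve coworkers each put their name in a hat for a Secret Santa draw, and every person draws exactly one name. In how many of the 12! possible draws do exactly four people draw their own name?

7342335

Pick the 4 fixed positions: C(12,4) = 495 ways.
The remaining 8 must be deranged: !8 = 14833.
Total: 495 × 14833 = 7342335.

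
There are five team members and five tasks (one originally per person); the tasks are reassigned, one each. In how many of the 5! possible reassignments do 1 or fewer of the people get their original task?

89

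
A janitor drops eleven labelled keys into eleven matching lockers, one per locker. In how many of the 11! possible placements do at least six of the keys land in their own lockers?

# with exactly i fixed is C(11,i)·!(11-i); sum over i=6..11:
  i=6: C(11,6)·!5 = 462·44 = 20328
  i=7: C(11,7)·!4 = 330·9 = 2970
  i=8: C(11,8)·!3 = 165·2 = 330
  i=9: C(11,9)·!2 = 55·1 = 55
  i=10: C(11,10)·!1 = 11·0 = 0
  i=11: C(11,11)·!0 = 1·1 = 1
Total = 23684.

23684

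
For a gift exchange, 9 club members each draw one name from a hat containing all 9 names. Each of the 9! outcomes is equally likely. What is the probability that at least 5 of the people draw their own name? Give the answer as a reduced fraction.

Favorable outcomes: Σ_{i≥5} C(9,i)·!(9-i) = 126·9 + 84·2 + 36·1 + 9·0 + 1·1 = 1339.
Total outcomes: 9! = 362880.
Probability = 1339/362880 = 1339/362880.

1339/362880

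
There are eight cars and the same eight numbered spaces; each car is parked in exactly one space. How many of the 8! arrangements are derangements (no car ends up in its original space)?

14833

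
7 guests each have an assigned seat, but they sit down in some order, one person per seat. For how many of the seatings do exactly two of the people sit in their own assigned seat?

924

Choose which 2 of the 7 are fixed: C(7,2) = 21.
The remaining 5 must be deranged: !5 = 44.
Total: 21 × 44 = 924.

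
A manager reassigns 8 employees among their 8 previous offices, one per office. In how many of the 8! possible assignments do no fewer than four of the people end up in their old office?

# with exactly i fixed is C(8,i)·!(8-i); sum over i=4..8:
  i=4: C(8,4)·!4 = 70·9 = 630
  i=5: C(8,5)·!3 = 56·2 = 112
  i=6: C(8,6)·!2 = 28·1 = 28
  i=7: C(8,7)·!1 = 8·0 = 0
  i=8: C(8,8)·!0 = 1·1 = 1
Total = 771.

771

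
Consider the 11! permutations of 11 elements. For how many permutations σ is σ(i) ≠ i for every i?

The number of derangements of 11 is !11 = Σ_{k=0}^{11} (-1)^k·11!/k!
= 11! - 11!/1! + 11!/2! - 11!/3! + 11!/4! - 11!/5! + 11!/6! - 11!/7! + 11!/8! - 11!/9! + 11!/10! - 11!/11!
= 39916800 - 39916800 + 19958400 - 6652800 + 1663200 - 332640 + 55440 - 7920 + 990 - 110 + 11 - 1
= 14684570

14684570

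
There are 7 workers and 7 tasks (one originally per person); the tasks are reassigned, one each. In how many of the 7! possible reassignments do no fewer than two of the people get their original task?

1331

# with exactly i fixed is C(7,i)·!(7-i); sum over i=2..7:
  i=2: C(7,2)·!5 = 21·44 = 924
  i=3: C(7,3)·!4 = 35·9 = 315
  i=4: C(7,4)·!3 = 35·2 = 70
  i=5: C(7,5)·!2 = 21·1 = 21
  i=6: C(7,6)·!1 = 7·0 = 0
  i=7: C(7,7)·!0 = 1·1 = 1
Total = 1331.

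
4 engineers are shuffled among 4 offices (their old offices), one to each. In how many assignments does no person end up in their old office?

Use !n = n·!(n-1) + (-1)^n.
!4 = 4·2 + 1 = 9

9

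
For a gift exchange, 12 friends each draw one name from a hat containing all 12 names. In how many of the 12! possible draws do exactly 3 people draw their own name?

Choose which 3 of the 12 are fixed: C(12,3) = 220.
The remaining 9 must be deranged: !9 = 133496.
Total: 220 × 133496 = 29369120.

29369120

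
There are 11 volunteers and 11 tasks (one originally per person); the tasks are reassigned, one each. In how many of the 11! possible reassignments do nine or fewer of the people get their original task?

Sum C(11,i)·!(11-i) for i = 0..9:
  i=0: C(11,0)·!11 = 1·14684570 = 14684570
  i=1: C(11,1)·!10 = 11·1334961 = 14684571
  i=2: C(11,2)·!9 = 55·133496 = 7342280
  i=3: C(11,3)·!8 = 165·14833 = 2447445
  i=4: C(11,4)·!7 = 330·1854 = 611820
  i=5: C(11,5)·!6 = 462·265 = 122430
  i=6: C(11,6)·!5 = 462·44 = 20328
  i=7: C(11,7)·!4 = 330·9 = 2970
  i=8: C(11,8)·!3 = 165·2 = 330
  i=9: C(11,9)·!2 = 55·1 = 55
Total = 39916799.

39916799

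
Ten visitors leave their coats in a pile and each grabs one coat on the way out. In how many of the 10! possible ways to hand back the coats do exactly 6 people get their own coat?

Choose which 6 of the 10 are fixed: C(10,6) = 210.
The other 4 form a derangement: !4 = 9.
Total: 210 × 9 = 1890.

1890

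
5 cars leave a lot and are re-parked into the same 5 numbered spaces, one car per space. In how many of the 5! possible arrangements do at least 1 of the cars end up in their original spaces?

76

# with exactly i fixed is C(5,i)·!(5-i); sum over i=1..5:
  i=1: C(5,1)·!4 = 5·9 = 45
  i=2: C(5,2)·!3 = 10·2 = 20
  i=3: C(5,3)·!2 = 10·1 = 10
  i=4: C(5,4)·!1 = 5·0 = 0
  i=5: C(5,5)·!0 = 1·1 = 1
Total = 76.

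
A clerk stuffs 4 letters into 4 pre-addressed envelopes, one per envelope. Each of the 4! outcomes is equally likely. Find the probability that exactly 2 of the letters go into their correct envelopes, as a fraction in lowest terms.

1/4

Favorable outcomes: C(4,2)·!2 = 6·1 = 6.
Total outcomes: 4! = 24.
Probability = 6/24 = 1/4.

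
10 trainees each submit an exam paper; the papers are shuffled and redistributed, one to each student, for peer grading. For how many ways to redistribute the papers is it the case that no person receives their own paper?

1334961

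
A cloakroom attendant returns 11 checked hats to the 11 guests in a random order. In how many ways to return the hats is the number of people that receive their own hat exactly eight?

330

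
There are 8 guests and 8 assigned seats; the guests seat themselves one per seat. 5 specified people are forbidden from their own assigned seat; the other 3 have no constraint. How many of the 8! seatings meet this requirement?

Let A_j be the event that the j-th constrained one is fixed. By inclusion-exclusion over the 5 events:
Σ_{j=0}^{5} (-1)^j C(5,j)(8-j)!
= C(5,0)·8! - C(5,1)·7! + C(5,2)·6! - C(5,3)·5! + C(5,4)·4! - C(5,5)·3!
= 40320 - 25200 + 7200 - 1200 + 120 - 6
= 21234

21234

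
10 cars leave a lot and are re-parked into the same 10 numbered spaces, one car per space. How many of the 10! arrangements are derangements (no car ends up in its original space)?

1334961

The subfactorial !10 = [10!/e] (nearest integer).
10! = 3628800, and 3628800/e ≈ 1334960.92, so !10 = 1334961.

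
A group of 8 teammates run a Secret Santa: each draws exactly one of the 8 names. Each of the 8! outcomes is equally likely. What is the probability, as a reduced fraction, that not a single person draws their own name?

2119/5760

Favorable outcomes: !8 = 14833.
Total outcomes: 8! = 40320.
Probability = 14833/40320 = 2119/5760.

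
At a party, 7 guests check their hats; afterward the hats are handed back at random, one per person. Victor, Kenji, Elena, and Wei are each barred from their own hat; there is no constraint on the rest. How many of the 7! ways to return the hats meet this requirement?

2790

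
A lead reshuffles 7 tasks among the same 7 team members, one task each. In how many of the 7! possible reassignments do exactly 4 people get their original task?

70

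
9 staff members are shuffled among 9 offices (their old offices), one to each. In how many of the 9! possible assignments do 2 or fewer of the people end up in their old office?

Sum C(9,i)·!(9-i) for i = 0..2:
  i=0: C(9,0)·!9 = 1·133496 = 133496
  i=1: C(9,1)·!8 = 9·14833 = 133497
  i=2: C(9,2)·!7 = 36·1854 = 66744
Total = 333737.

333737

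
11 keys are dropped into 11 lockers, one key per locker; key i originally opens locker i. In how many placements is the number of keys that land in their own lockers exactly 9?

Choose which 9 of the 11 are fixed: C(11,9) = 55.
The other 2 form a derangement: !2 = 1.
Total: 55 × 1 = 55.

55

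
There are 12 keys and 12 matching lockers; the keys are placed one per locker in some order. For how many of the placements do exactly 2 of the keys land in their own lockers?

88107426

Pick the 2 fixed positions: C(12,2) = 66 ways.
The other 10 form a derangement: !10 = 1334961.
Total: 66 × 1334961 = 88107426.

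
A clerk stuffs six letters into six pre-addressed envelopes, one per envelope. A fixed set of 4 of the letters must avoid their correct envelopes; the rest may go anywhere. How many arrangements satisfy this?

362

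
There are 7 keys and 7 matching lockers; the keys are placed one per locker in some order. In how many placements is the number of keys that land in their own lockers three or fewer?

# with exactly i fixed is C(7,i)·!(7-i); sum over i=0..3:
  i=0: C(7,0)·!7 = 1·1854 = 1854
  i=1: C(7,1)·!6 = 7·265 = 1855
  i=2: C(7,2)·!5 = 21·44 = 924
  i=3: C(7,3)·!4 = 35·9 = 315
Total = 4948.

4948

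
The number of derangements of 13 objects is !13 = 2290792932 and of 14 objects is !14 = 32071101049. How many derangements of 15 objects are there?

481066515734

!15 = (15-1)·(!14 + !13) = 14·(32071101049 + 2290792932) = 14·34361893981 = 481066515734.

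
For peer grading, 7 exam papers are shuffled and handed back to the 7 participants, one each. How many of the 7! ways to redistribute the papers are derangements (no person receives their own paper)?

The subfactorial !7 = [7!/e] (nearest integer).
7! = 5040, and 5040/e ≈ 1854.11, so !7 = 1854.

1854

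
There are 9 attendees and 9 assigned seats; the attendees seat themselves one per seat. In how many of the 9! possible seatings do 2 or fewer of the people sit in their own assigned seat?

333737

Sum C(9,i)·!(9-i) for i = 0..2:
  i=0: C(9,0)·!9 = 1·133496 = 133496
  i=1: C(9,1)·!8 = 9·14833 = 133497
  i=2: C(9,2)·!7 = 36·1854 = 66744
Total = 333737.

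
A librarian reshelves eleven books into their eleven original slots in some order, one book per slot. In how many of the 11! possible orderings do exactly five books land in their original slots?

Choose which 5 of the 11 are fixed: C(11,5) = 462.
The remaining 6 must be deranged: !6 = 265.
Total: 462 × 265 = 122430.

122430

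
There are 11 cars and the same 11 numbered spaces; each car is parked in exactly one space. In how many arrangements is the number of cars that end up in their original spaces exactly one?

14684571

Pick the single fixed position: C(11,1) = 11 ways.
The other 10 form a derangement: !10 = 1334961.
Total: 11 × 1334961 = 14684571.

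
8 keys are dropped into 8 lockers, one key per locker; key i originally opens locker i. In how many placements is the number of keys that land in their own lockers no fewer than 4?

771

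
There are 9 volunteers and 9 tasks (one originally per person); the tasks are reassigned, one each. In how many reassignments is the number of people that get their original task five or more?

1339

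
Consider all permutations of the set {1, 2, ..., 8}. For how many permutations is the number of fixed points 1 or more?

25487

Sum C(8,i)·!(8-i) for i = 1..8:
  i=1: C(8,1)·!7 = 8·1854 = 14832
  i=2: C(8,2)·!6 = 28·265 = 7420
  i=3: C(8,3)·!5 = 56·44 = 2464
  i=4: C(8,4)·!4 = 70·9 = 630
  i=5: C(8,5)·!3 = 56·2 = 112
  i=6: C(8,6)·!2 = 28·1 = 28
  i=7: C(8,7)·!1 = 8·0 = 0
  i=8: C(8,8)·!0 = 1·1 = 1
Total = 25487.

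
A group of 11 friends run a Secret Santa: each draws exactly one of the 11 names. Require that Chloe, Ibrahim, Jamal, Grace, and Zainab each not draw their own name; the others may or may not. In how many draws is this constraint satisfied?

25022880

Inclusion-exclusion on the 5 forbidden self-matches:
Σ_{j=0}^{5} (-1)^j C(5,j)(11-j)!
= C(5,0)·11! - C(5,1)·10! + C(5,2)·9! - C(5,3)·8! + C(5,4)·7! - C(5,5)·6!
= 39916800 - 18144000 + 3628800 - 403200 + 25200 - 720
= 25022880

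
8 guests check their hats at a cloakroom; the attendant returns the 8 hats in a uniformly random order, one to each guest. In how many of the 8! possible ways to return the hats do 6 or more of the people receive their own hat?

Sum C(8,i)·!(8-i) for i = 6..8:
  i=6: C(8,6)·!2 = 28·1 = 28
  i=7: C(8,7)·!1 = 8·0 = 0
  i=8: C(8,8)·!0 = 1·1 = 1
Total = 29.

29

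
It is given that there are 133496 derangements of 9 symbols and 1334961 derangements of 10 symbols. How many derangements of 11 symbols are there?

14684570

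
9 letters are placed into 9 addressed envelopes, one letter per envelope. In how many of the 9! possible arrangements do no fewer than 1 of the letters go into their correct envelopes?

Sum C(9,i)·!(9-i) for i = 1..9:
  i=1: C(9,1)·!8 = 9·14833 = 133497
  i=2: C(9,2)·!7 = 36·1854 = 66744
  i=3: C(9,3)·!6 = 84·265 = 22260
  i=4: C(9,4)·!5 = 126·44 = 5544
  i=5: C(9,5)·!4 = 126·9 = 1134
  i=6: C(9,6)·!3 = 84·2 = 168
  i=7: C(9,7)·!2 = 36·1 = 36
  i=8: C(9,8)·!1 = 9·0 = 0
  i=9: C(9,9)·!0 = 1·1 = 1
Total = 229384.

229384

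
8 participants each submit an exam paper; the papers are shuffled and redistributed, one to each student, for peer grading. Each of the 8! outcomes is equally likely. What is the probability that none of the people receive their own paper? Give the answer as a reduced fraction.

2119/5760

Favorable outcomes: !8 = 14833.
Total outcomes: 8! = 40320.
Probability = 14833/40320 = 2119/5760.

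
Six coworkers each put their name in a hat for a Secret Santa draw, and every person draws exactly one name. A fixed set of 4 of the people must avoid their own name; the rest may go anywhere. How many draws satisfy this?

362

Inclusion-exclusion on the 4 forbidden self-matches:
Σ_{j=0}^{4} (-1)^j C(4,j)(6-j)!
= C(4,0)·6! - C(4,1)·5! + C(4,2)·4! - C(4,3)·3! + C(4,4)·2!
= 720 - 480 + 144 - 24 + 2
= 362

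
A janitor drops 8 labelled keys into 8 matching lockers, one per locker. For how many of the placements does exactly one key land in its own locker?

Choose which one of the 8 is fixed: C(8,1) = 8.
The remaining 7 must be deranged: !7 = 1854.
Total: 8 × 1854 = 14832.

14832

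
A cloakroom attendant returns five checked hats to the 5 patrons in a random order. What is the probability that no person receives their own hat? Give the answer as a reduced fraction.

11/30

Favorable outcomes: !5 = 44.
Total outcomes: 5! = 120.
Probability = 44/120 = 11/30.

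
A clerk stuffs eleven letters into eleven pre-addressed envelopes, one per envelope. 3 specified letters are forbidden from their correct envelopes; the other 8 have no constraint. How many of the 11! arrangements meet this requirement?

30078720

Let A_j be the event that the j-th constrained one is fixed. By inclusion-exclusion over the 3 events:
Σ_{j=0}^{3} (-1)^j C(3,j)(11-j)!
= C(3,0)·11! - C(3,1)·10! + C(3,2)·9! - C(3,3)·8!
= 39916800 - 10886400 + 1088640 - 40320
= 30078720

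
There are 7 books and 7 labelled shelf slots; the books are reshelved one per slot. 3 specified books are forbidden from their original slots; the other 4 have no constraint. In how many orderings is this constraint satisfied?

Inclusion-exclusion on the 3 forbidden self-matches:
Σ_{j=0}^{3} (-1)^j C(3,j)(7-j)!
= C(3,0)·7! - C(3,1)·6! + C(3,2)·5! - C(3,3)·4!
= 5040 - 2160 + 360 - 24
= 3216

3216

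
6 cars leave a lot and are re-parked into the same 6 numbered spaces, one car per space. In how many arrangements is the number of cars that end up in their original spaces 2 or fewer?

Sum C(6,i)·!(6-i) for i = 0..2:
  i=0: C(6,0)·!6 = 1·265 = 265
  i=1: C(6,1)·!5 = 6·44 = 264
  i=2: C(6,2)·!4 = 15·9 = 135
Total = 664.

664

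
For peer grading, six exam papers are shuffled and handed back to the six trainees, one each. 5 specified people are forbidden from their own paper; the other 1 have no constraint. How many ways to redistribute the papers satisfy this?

309

Let A_j be the event that the j-th constrained one is fixed. By inclusion-exclusion over the 5 events:
Σ_{j=0}^{5} (-1)^j C(5,j)(6-j)!
= C(5,0)·6! - C(5,1)·5! + C(5,2)·4! - C(5,3)·3! + C(5,4)·2! - C(5,5)·1!
= 720 - 600 + 240 - 60 + 10 - 1
= 309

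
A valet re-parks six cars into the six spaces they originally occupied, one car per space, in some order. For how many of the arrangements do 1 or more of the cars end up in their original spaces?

Sum C(6,i)·!(6-i) for i = 1..6:
  i=1: C(6,1)·!5 = 6·44 = 264
  i=2: C(6,2)·!4 = 15·9 = 135
  i=3: C(6,3)·!3 = 20·2 = 40
  i=4: C(6,4)·!2 = 15·1 = 15
  i=5: C(6,5)·!1 = 6·0 = 0
  i=6: C(6,6)·!0 = 1·1 = 1
Total = 455.

455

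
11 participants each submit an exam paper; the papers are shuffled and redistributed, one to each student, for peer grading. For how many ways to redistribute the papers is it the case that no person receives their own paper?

14684570

Use !n = n·!(n-1) + (-1)^n.
!11 = 11·1334961 - 1 = 14684570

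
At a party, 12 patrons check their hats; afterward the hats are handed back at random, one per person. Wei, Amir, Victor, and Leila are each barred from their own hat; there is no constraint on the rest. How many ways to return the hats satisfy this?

339696000

Let A_j be the event that the j-th constrained one is fixed. By inclusion-exclusion over the 4 events:
Σ_{j=0}^{4} (-1)^j C(4,j)(12-j)!
= C(4,0)·12! - C(4,1)·11! + C(4,2)·10! - C(4,3)·9! + C(4,4)·8!
= 479001600 - 159667200 + 21772800 - 1451520 + 40320
= 339696000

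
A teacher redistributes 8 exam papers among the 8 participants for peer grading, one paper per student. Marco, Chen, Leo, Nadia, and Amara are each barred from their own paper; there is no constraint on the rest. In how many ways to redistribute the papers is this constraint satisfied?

21234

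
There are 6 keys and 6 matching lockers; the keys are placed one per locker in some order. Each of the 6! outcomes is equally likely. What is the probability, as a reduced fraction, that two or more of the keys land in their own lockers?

191/720

Favorable outcomes: Σ_{i≥2} C(6,i)·!(6-i) = 15·9 + 20·2 + 15·1 + 6·0 + 1·1 = 191.
Total outcomes: 6! = 720.
Probability = 191/720 = 191/720.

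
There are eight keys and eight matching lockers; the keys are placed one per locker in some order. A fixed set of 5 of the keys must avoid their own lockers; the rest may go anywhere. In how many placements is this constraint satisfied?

21234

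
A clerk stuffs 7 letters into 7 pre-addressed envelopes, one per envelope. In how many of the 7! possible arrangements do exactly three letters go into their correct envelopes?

Choose which 3 of the 7 are fixed: C(7,3) = 35.
The remaining 4 must be deranged: !4 = 9.
Total: 35 × 9 = 315.

315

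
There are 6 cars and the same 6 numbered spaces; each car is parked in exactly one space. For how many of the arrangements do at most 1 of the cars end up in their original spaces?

Sum C(6,i)·!(6-i) for i = 0..1:
  i=0: C(6,0)·!6 = 1·265 = 265
  i=1: C(6,1)·!5 = 6·44 = 264
Total = 529.

529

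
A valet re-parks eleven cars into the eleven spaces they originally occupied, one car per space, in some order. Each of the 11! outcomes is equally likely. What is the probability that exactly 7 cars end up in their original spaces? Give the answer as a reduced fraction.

1/13440

Favorable outcomes: C(11,7)·!4 = 330·9 = 2970.
Total outcomes: 11! = 39916800.
Probability = 2970/39916800 = 1/13440.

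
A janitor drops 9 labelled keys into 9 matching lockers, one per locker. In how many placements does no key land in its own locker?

133496

Use !n = n·!(n-1) + (-1)^n.
!9 = 9·14833 - 1 = 133496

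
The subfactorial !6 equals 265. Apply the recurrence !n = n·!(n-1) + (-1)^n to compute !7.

1854

!7 = 7·265 - 1 = 1854.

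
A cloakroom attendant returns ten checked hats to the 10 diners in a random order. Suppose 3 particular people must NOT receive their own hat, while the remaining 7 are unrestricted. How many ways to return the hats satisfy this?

2656080

Let A_j be the event that the j-th constrained one is fixed. By inclusion-exclusion over the 3 events:
Σ_{j=0}^{3} (-1)^j C(3,j)(10-j)!
= C(3,0)·10! - C(3,1)·9! + C(3,2)·8! - C(3,3)·7!
= 3628800 - 1088640 + 120960 - 5040
= 2656080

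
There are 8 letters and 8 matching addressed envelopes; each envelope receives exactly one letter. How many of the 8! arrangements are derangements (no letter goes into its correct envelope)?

The number of derangements of 8 is !8 = Σ_{k=0}^{8} (-1)^k·8!/k!
= 8! - 8!/1! + 8!/2! - 8!/3! + 8!/4! - 8!/5! + 8!/6! - 8!/7! + 8!/8!
= 40320 - 40320 + 20160 - 6720 + 1680 - 336 + 56 - 8 + 1
= 14833

14833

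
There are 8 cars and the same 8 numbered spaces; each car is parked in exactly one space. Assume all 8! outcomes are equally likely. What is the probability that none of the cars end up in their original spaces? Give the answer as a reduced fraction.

Favorable outcomes: !8 = 14833.
Total outcomes: 8! = 40320.
Probability = 14833/40320 = 2119/5760.

2119/5760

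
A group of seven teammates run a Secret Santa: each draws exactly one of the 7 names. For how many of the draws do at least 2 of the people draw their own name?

# with exactly i fixed is C(7,i)·!(7-i); sum over i=2..7:
  i=2: C(7,2)·!5 = 21·44 = 924
  i=3: C(7,3)·!4 = 35·9 = 315
  i=4: C(7,4)·!3 = 35·2 = 70
  i=5: C(7,5)·!2 = 21·1 = 21
  i=6: C(7,6)·!1 = 7·0 = 0
  i=7: C(7,7)·!0 = 1·1 = 1
Total = 1331.

1331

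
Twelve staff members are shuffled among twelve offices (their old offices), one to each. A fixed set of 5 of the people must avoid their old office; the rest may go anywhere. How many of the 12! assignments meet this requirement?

Inclusion-exclusion on the 5 forbidden self-matches:
Σ_{j=0}^{5} (-1)^j C(5,j)(12-j)!
= C(5,0)·12! - C(5,1)·11! + C(5,2)·10! - C(5,3)·9! + C(5,4)·8! - C(5,5)·7!
= 479001600 - 199584000 + 36288000 - 3628800 + 201600 - 5040
= 312273360

312273360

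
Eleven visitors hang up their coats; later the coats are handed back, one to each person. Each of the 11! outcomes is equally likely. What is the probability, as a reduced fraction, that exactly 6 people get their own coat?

11/21600

Favorable outcomes: C(11,6)·!5 = 462·44 = 20328.
Total outcomes: 11! = 39916800.
Probability = 20328/39916800 = 11/21600.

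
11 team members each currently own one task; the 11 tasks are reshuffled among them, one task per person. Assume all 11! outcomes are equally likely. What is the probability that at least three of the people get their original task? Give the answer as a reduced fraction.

3205379/39916800

Favorable outcomes: Σ_{i≥3} C(11,i)·!(11-i) = 165·14833 + 330·1854 + 462·265 + 462·44 + 330·9 + 165·2 + 55·1 + 11·0 + 1·1 = 3205379.
Total outcomes: 11! = 39916800.
Probability = 3205379/39916800 = 3205379/39916800.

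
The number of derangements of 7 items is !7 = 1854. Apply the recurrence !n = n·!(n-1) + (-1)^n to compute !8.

14833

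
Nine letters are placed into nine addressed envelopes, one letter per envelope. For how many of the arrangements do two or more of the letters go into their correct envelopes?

95887

Sum C(9,i)·!(9-i) for i = 2..9:
  i=2: C(9,2)·!7 = 36·1854 = 66744
  i=3: C(9,3)·!6 = 84·265 = 22260
  i=4: C(9,4)·!5 = 126·44 = 5544
  i=5: C(9,5)·!4 = 126·9 = 1134
  i=6: C(9,6)·!3 = 84·2 = 168
  i=7: C(9,7)·!2 = 36·1 = 36
  i=8: C(9,8)·!1 = 9·0 = 0
  i=9: C(9,9)·!0 = 1·1 = 1
Total = 95887.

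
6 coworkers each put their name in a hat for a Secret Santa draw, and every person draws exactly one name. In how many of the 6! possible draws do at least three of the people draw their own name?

56

# with exactly i fixed is C(6,i)·!(6-i); sum over i=3..6:
  i=3: C(6,3)·!3 = 20·2 = 40
  i=4: C(6,4)·!2 = 15·1 = 15
  i=5: C(6,5)·!1 = 6·0 = 0
  i=6: C(6,6)·!0 = 1·1 = 1
Total = 56.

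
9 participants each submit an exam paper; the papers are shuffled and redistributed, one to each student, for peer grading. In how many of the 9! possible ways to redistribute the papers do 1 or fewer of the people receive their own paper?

266993

Sum C(9,i)·!(9-i) for i = 0..1:
  i=0: C(9,0)·!9 = 1·133496 = 133496
  i=1: C(9,1)·!8 = 9·14833 = 133497
Total = 266993.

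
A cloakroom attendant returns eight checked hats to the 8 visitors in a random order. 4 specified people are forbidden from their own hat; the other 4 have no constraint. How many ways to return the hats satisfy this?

24024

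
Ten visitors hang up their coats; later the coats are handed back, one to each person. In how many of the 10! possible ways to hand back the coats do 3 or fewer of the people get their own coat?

3559886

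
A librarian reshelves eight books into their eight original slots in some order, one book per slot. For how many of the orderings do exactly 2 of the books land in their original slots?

7420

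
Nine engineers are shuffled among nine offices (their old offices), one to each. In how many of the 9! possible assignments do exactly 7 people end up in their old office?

36

Choose which 7 of the 9 are fixed: C(9,7) = 36.
The other 2 form a derangement: !2 = 1.
Total: 36 × 1 = 36.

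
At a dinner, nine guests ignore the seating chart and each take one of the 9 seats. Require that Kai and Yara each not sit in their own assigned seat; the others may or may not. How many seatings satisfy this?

Inclusion-exclusion on the 2 forbidden self-matches:
Σ_{j=0}^{2} (-1)^j C(2,j)(9-j)!
= C(2,0)·9! - C(2,1)·8! + C(2,2)·7!
= 362880 - 80640 + 5040
= 287280

287280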